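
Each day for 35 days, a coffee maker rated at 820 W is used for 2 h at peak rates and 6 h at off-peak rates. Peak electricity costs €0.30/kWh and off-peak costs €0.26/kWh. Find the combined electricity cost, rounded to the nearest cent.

Peak energy = 0.82 kW × 2 h × 35 = 57.4 kWh
Off-peak energy = 0.82 kW × 6 h × 35 = 172.2 kWh
Cost = 57.4 × €0.30 + 172.2 × €0.26 = €17.22 + €44.772 = €61.99

€61.99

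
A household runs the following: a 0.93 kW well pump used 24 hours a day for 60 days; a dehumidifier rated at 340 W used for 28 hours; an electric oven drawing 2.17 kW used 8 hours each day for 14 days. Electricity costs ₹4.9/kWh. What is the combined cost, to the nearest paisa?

₹7799.62

well pump: Runtime = 24 h × 60 = 1440 h
well pump: 0.93 kW × 1440 h = 1339.2 kWh
dehumidifier: 0.34 kW × 28 h = 9.52 kWh
electric oven: Runtime = 8 h/day × 14 days = 112 h
electric oven: 2.17 kW × 112 h = 243.04 kWh
Total energy = 1591.76 kWh
Cost = 1591.76 × ₹4.9 = ₹7799.62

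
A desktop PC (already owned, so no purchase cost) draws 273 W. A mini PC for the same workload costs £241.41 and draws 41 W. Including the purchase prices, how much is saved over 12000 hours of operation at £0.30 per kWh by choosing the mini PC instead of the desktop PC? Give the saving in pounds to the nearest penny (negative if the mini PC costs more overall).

£593.79

desktop PC: £0.00 + (273/1000) kW × 12000 h × £0.30 = £0.00 + £982.8 = £982.8
mini PC: £241.41 + (41/1000) kW × 12000 h × £0.30 = £241.41 + £147.6 = £389.01
Saving = £982.8 − £389.01 = £593.79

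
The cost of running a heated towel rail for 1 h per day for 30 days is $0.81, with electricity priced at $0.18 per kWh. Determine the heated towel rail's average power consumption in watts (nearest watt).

150 W

Energy = $0.81 ÷ $0.18/kWh = 4.5 kWh
Runtime = 1 h/day × 30 days = 30 h
Power = 4.5 kWh ÷ 30 h = 0.15 kW = 150 W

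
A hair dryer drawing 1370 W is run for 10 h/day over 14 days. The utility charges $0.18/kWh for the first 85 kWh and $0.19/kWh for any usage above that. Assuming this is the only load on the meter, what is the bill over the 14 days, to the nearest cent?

$35.59

Runtime = 10 h/day × 14 days = 140 h
Energy = 1.37 kW × 140 h = 191.8 kWh
Tier 1 (0–85 kWh): 85 × $0.18 = $15.3
Above 85 kWh: 106.8 × $0.19 = $20.292
Bill = $35.59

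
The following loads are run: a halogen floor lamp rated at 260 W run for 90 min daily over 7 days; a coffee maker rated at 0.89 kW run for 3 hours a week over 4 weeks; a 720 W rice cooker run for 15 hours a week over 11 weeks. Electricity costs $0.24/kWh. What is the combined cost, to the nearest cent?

$31.73

halogen floor lamp: Runtime = 90 min × 7 = 630 min = 10.5 h
halogen floor lamp: 0.26 kW × 10.5 h = 2.73 kWh
coffee maker: Runtime = 3 h/week × 4 weeks = 12 h
coffee maker: 0.89 kW × 12 h = 10.68 kWh
rice cooker: Runtime = 15 h/week × 11 weeks = 165 h
rice cooker: 0.72 kW × 165 h = 118.8 kWh
Total energy = 132.21 kWh
Cost = 132.21 × $0.24 = $31.73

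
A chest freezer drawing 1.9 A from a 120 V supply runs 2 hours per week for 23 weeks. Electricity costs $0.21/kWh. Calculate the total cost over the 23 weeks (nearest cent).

$2.20

Power = 1.9 A × 120 V = 228 W = 0.228 kW
Runtime = 2 h/week × 23 weeks = 46 h
Energy = 0.228 kW × 46 h = 10.488 kWh
Cost = 10.488 kWh × $0.21/kWh = $2.20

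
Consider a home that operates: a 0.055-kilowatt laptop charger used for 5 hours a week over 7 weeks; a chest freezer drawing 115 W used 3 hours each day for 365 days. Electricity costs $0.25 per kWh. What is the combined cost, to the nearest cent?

laptop charger: Runtime = 5 h/week × 7 weeks = 35 h
laptop charger: 0.055 kW × 35 h = 1.925 kWh
chest freezer: Runtime = 3 h/day × 365 days = 1095 h
chest freezer: 0.115 kW × 1095 h = 125.925 kWh
Total energy = 127.85 kWh
Cost = 127.85 × $0.25 = $31.96

$31.96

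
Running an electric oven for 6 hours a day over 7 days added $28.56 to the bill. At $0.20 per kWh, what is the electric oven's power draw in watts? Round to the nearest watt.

Energy = $28.56 ÷ $0.20/kWh = 142.8 kWh
Runtime = 6 h/day × 7 days = 42 h
Power = 142.8 kWh ÷ 42 h = 3.4 kW = 3400 W

3400 W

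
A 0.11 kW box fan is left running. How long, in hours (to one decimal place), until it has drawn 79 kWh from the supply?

Hours = 79 kWh ÷ 0.11 kW = 718.2 h

718.2 h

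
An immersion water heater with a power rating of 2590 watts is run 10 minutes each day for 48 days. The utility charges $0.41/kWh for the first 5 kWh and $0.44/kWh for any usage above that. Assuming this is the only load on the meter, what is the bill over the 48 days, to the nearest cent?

$8.97

Runtime = 10 min × 48 = 480 min = 8 h
Energy = 2.59 kW × 8 h = 20.72 kWh
Tier 1 (0–5 kWh): 5 × $0.41 = $2.05
Above 5 kWh: 15.72 × $0.44 = $6.9168
Bill = $8.97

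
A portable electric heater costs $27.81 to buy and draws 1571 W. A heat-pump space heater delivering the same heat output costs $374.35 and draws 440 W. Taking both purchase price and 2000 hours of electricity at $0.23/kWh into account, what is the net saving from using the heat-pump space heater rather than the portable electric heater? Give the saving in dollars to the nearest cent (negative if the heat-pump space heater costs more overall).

$173.72

portable electric heater: $27.81 + (1571/1000) kW × 2000 h × $0.23 = $27.81 + $722.66 = $750.47
heat-pump space heater: $374.35 + (440/1000) kW × 2000 h × $0.23 = $374.35 + $202.4 = $576.75
Saving = $750.47 − $576.75 = $173.72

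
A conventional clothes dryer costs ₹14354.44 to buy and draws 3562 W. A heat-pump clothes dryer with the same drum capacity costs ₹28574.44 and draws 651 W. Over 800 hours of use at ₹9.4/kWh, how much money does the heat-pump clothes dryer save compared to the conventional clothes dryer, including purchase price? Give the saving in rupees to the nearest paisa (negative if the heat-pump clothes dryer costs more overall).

₹7670.72

conventional clothes dryer: ₹14354.44 + (3562/1000) kW × 800 h × ₹9.4 = ₹14354.44 + ₹26786.24 = ₹41140.68
heat-pump clothes dryer: ₹28574.44 + (651/1000) kW × 800 h × ₹9.4 = ₹28574.44 + ₹4895.52 = ₹33469.96
Saving = ₹41140.68 − ₹33469.96 = ₹7670.72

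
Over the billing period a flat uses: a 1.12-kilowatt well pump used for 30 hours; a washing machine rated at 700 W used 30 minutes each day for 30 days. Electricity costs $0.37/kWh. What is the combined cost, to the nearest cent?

well pump: 1.12 kW × 30 h = 33.6 kWh
washing machine: Runtime = 30 min × 30 = 900 min = 15 h
washing machine: 0.7 kW × 15 h = 10.5 kWh
Total energy = 44.1 kWh
Cost = 44.1 × $0.37 = $16.32

$16.32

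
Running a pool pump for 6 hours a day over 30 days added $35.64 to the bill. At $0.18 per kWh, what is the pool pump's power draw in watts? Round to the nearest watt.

Energy = $35.64 ÷ $0.18/kWh = 198 kWh
Runtime = 6 h/day × 30 days = 180 h
Power = 198 kWh ÷ 180 h = 1.1 kW = 1100 W

1100 W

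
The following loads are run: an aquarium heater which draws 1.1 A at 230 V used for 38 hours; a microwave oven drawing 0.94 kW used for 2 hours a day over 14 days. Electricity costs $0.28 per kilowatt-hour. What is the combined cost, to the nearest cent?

aquarium heater: Power = 1.1 A × 230 V = 253 W = 0.253 kW
aquarium heater: 0.253 kW × 38 h = 9.614 kWh
microwave oven: Runtime = 2 h/day × 14 days = 28 h
microwave oven: 0.94 kW × 28 h = 26.32 kWh
Total energy = 35.934 kWh
Cost = 35.934 × $0.28 = $10.06

$10.06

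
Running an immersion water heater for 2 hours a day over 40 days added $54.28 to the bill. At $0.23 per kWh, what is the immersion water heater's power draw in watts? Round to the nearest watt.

Energy = $54.28 ÷ $0.23/kWh = 236 kWh
Runtime = 2 h/day × 40 days = 80 h
Power = 236 kWh ÷ 80 h = 2.95 kW = 2950 W

2950 W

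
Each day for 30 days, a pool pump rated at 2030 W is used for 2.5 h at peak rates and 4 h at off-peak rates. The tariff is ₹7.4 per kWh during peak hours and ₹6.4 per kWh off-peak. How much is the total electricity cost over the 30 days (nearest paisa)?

₹2685.69

Peak energy = 2.03 kW × 2.5 h × 30 = 152.25 kWh
Off-peak energy = 2.03 kW × 4 h × 30 = 243.6 kWh
Cost = 152.25 × ₹7.4 + 243.6 × ₹6.4 = ₹1126.65 + ₹1559.04 = ₹2685.69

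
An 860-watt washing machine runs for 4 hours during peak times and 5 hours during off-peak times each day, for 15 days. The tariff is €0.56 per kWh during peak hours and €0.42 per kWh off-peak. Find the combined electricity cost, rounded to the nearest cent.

€55.99

Peak energy = 0.86 kW × 4 h × 15 = 51.6 kWh
Off-peak energy = 0.86 kW × 5 h × 15 = 64.5 kWh
Cost = 51.6 × €0.56 + 64.5 × €0.42 = €28.896 + €27.09 = €55.99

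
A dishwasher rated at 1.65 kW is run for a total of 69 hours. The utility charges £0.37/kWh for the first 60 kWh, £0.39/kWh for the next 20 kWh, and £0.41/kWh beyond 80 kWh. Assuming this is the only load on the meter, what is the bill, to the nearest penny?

Energy = 1.65 kW × 69 h = 113.85 kWh
Tier 1 (0–60 kWh): 60 × £0.37 = £22.2
Tier 2 (60–80 kWh): 20 × £0.39 = £7.8
Above 80 kWh: 33.85 × £0.41 = £13.8785
Bill = £43.88

£43.88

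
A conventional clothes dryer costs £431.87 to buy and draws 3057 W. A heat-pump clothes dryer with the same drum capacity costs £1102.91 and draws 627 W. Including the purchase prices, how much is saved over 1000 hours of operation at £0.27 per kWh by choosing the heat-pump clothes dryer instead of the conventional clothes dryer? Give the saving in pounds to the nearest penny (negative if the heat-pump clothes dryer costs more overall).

conventional clothes dryer: £431.87 + (3057/1000) kW × 1000 h × £0.27 = £431.87 + £825.39 = £1257.26
heat-pump clothes dryer: £1102.91 + (627/1000) kW × 1000 h × £0.27 = £1102.91 + £169.29 = £1272.2
Saving = £1257.26 − £1272.2 = −£14.94

-£14.94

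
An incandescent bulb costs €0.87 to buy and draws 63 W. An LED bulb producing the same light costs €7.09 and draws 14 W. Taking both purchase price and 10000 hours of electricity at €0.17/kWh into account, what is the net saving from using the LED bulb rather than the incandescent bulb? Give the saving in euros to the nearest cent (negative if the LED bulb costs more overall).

incandescent bulb: €0.87 + (63/1000) kW × 10000 h × €0.17 = €0.87 + €107.1 = €107.97
LED bulb: €7.09 + (14/1000) kW × 10000 h × €0.17 = €7.09 + €23.8 = €30.89
Saving = €107.97 − €30.89 = €77.08

€77.08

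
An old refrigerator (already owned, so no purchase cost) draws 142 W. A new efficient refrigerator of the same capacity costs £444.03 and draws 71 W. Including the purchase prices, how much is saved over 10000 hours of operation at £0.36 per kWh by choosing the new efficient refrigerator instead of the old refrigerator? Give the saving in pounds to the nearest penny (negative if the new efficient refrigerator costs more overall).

old refrigerator: £0.00 + (142/1000) kW × 10000 h × £0.36 = £0.00 + £511.2 = £511.2
new efficient refrigerator: £444.03 + (71/1000) kW × 10000 h × £0.36 = £444.03 + £255.6 = £699.63
Saving = £511.2 − £699.63 = −£188.43

-£188.43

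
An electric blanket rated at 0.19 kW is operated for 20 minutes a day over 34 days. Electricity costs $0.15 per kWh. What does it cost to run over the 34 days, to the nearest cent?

$0.32

Runtime = 20 min × 34 = 680 min = 11.333333… h
Energy = 0.19 kW × 11.333333… h = 2.153333… kWh
Cost = 2.153333… kWh × $0.15/kWh = $0.32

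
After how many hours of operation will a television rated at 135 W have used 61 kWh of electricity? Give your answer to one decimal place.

Hours = 61 kWh ÷ 0.135 kW = 451.9 h

451.9 h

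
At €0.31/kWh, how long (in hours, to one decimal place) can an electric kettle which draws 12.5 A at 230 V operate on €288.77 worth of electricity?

Power = 12.5 A × 230 V = 2875 W = 2.875 kW
Energy available = €288.77 ÷ €0.31/kWh = 931.5161 kWh
Hours = 931.5161 kWh ÷ 2.875 kW = 324.0 h

324.0 h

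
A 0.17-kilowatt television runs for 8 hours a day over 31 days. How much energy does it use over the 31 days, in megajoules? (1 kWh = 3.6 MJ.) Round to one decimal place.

Runtime = 8 h/day × 31 days = 248 h
Energy = 0.17 kW × 248 h = 42.16 kWh
= 42.16 × 3.6 MJ = 151.8 MJ

151.8 MJ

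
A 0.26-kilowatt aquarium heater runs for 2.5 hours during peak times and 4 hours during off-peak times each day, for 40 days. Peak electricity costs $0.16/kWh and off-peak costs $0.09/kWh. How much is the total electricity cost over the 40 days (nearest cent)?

Peak energy = 0.26 kW × 2.5 h × 40 = 26 kWh
Off-peak energy = 0.26 kW × 4 h × 40 = 41.6 kWh
Cost = 26 × $0.16 + 41.6 × $0.09 = $4.16 + $3.744 = $7.90

$7.90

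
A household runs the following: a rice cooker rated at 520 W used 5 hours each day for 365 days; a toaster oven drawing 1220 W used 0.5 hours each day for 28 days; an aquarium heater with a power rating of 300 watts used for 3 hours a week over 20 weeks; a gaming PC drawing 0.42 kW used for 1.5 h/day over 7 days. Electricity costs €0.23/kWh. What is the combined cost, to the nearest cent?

rice cooker: Runtime = 5 h/day × 365 days = 1825 h
rice cooker: 0.52 kW × 1825 h = 949 kWh
toaster oven: Runtime = 0.5 h/day × 28 days = 14 h
toaster oven: 1.22 kW × 14 h = 17.08 kWh
aquarium heater: Runtime = 3 h/week × 20 weeks = 60 h
aquarium heater: 0.3 kW × 60 h = 18 kWh
gaming PC: Runtime = 1.5 h/day × 7 days = 10.5 h
gaming PC: 0.42 kW × 10.5 h = 4.41 kWh
Total energy = 988.49 kWh
Cost = 988.49 × €0.23 = €227.35

€227.35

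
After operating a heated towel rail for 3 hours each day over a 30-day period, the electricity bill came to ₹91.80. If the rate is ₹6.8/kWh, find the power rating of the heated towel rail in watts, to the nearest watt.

150 W

Energy = ₹91.80 ÷ ₹6.8/kWh = 13.5 kWh
Runtime = 3 h/day × 30 days = 90 h
Power = 13.5 kWh ÷ 90 h = 0.15 kW = 150 W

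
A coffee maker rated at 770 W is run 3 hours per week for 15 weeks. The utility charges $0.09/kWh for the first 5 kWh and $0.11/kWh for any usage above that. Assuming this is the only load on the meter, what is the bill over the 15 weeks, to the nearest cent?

$3.71

Runtime = 3 h/week × 15 weeks = 45 h
Energy = 0.77 kW × 45 h = 34.65 kWh
Tier 1 (0–5 kWh): 5 × $0.09 = $0.45
Above 5 kWh: 29.65 × $0.11 = $3.2615
Bill = $3.71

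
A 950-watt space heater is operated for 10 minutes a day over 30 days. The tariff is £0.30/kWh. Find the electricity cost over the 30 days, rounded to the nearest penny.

£1.43

Runtime = 10 min × 30 = 300 min = 5 h
Energy = 0.95 kW × 5 h = 4.75 kWh
Cost = 4.75 kWh × £0.30/kWh = £1.43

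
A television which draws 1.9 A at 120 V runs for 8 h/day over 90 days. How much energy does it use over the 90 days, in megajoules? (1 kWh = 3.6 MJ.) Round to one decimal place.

Power = 1.9 A × 120 V = 228 W = 0.228 kW
Runtime = 8 h/day × 90 days = 720 h
Energy = 0.228 kW × 720 h = 164.16 kWh
= 164.16 × 3.6 MJ = 591.0 MJ

591.0 MJ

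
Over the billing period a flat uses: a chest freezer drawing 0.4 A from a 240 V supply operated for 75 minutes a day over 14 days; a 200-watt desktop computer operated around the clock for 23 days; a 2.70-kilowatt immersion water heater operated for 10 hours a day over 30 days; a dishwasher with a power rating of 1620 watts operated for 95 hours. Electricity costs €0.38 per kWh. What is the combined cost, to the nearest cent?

€408.87

chest freezer: Power = 0.4 A × 240 V = 96 W = 0.096 kW
chest freezer: Runtime = 75 min × 14 = 1050 min = 17.5 h
chest freezer: 0.096 kW × 17.5 h = 1.68 kWh
desktop computer: Runtime = 24 h × 23 = 552 h
desktop computer: 0.2 kW × 552 h = 110.4 kWh
immersion water heater: Runtime = 10 h/day × 30 days = 300 h
immersion water heater: 2.7 kW × 300 h = 810 kWh
dishwasher: 1.62 kW × 95 h = 153.9 kWh
Total energy = 1075.98 kWh
Cost = 1075.98 × €0.38 = €408.87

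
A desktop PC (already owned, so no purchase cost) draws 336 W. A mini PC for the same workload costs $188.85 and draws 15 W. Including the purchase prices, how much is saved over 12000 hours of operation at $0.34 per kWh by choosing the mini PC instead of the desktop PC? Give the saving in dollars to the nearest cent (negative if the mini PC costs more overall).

$1120.83

desktop PC: $0.00 + (336/1000) kW × 12000 h × $0.34 = $0.00 + $1370.88 = $1370.88
mini PC: $188.85 + (15/1000) kW × 12000 h × $0.34 = $188.85 + $61.2 = $250.05
Saving = $1370.88 − $250.05 = $1120.83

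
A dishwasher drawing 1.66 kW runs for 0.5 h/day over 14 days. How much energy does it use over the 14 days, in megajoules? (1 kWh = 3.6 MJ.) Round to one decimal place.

Runtime = 0.5 h/day × 14 days = 7 h
Energy = 1.66 kW × 7 h = 11.62 kWh
= 11.62 × 3.6 MJ = 41.8 MJ

41.8 MJ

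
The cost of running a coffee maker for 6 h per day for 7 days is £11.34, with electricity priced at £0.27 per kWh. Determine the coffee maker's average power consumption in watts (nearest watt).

Energy = £11.34 ÷ £0.27/kWh = 42 kWh
Runtime = 6 h/day × 7 days = 42 h
Power = 42 kWh ÷ 42 h = 1 kW = 1000 W

1000 W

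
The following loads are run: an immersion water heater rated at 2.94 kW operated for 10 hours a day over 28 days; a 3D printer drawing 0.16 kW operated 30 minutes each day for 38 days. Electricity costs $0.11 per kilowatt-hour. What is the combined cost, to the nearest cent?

immersion water heater: Runtime = 10 h/day × 28 days = 280 h
immersion water heater: 2.94 kW × 280 h = 823.2 kWh
3D printer: Runtime = 30 min × 38 = 1140 min = 19 h
3D printer: 0.16 kW × 19 h = 3.04 kWh
Total energy = 826.24 kWh
Cost = 826.24 × $0.11 = $90.89

$90.89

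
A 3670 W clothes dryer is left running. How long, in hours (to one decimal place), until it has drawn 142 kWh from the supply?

38.7 h

Hours = 142 kWh ÷ 3.67 kW = 38.7 h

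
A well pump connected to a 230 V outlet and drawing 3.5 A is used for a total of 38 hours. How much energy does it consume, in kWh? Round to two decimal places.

Power = 3.5 A × 230 V = 805 W = 0.805 kW
Energy = 0.805 kW × 38 h = 30.59 kWh

30.59 kWh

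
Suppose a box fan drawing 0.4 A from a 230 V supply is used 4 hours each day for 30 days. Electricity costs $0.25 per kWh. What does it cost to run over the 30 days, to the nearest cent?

Power = 0.4 A × 230 V = 92 W = 0.092 kW
Runtime = 4 h/day × 30 days = 120 h
Energy = 0.092 kW × 120 h = 11.04 kWh
Cost = 11.04 kWh × $0.25/kWh = $2.76

$2.76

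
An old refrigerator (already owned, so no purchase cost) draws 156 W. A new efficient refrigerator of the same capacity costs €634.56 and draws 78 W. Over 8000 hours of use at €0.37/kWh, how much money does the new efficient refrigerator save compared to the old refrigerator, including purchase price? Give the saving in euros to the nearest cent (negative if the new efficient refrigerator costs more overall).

old refrigerator: €0.00 + (156/1000) kW × 8000 h × €0.37 = €0.00 + €461.76 = €461.76
new efficient refrigerator: €634.56 + (78/1000) kW × 8000 h × €0.37 = €634.56 + €230.88 = €865.44
Saving = €461.76 − €865.44 = −€403.68

-€403.68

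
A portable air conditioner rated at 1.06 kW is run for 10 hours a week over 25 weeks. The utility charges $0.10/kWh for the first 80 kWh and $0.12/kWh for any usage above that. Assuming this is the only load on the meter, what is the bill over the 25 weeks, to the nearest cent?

Runtime = 10 h/week × 25 weeks = 250 h
Energy = 1.06 kW × 250 h = 265 kWh
Tier 1 (0–80 kWh): 80 × $0.10 = $8
Above 80 kWh: 185 × $0.12 = $22.2
Bill = $30.20

$30.20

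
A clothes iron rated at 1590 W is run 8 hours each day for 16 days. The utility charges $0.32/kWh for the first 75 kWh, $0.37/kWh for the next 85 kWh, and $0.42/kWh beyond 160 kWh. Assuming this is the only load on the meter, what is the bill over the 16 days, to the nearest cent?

Runtime = 8 h/day × 16 days = 128 h
Energy = 1.59 kW × 128 h = 203.52 kWh
Tier 1 (0–75 kWh): 75 × $0.32 = $24
Tier 2 (75–160 kWh): 85 × $0.37 = $31.45
Above 160 kWh: 43.52 × $0.42 = $18.2784
Bill = $73.73

$73.73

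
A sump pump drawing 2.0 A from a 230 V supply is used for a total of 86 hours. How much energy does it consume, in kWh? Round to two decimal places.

39.56 kWh

Power = 2.0 A × 230 V = 460 W = 0.46 kW
Energy = 0.46 kW × 86 h = 39.56 kWh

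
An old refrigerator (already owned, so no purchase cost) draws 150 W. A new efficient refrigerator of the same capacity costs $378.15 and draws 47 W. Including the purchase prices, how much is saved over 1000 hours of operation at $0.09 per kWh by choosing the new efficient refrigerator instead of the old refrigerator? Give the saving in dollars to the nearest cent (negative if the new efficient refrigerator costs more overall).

-$368.88

old refrigerator: $0.00 + (150/1000) kW × 1000 h × $0.09 = $0.00 + $13.5 = $13.5
new efficient refrigerator: $378.15 + (47/1000) kW × 1000 h × $0.09 = $378.15 + $4.23 = $382.38
Saving = $13.5 − $382.38 = −$368.88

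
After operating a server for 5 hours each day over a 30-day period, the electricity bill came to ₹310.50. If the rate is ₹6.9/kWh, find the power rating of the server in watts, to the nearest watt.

Energy = ₹310.50 ÷ ₹6.9/kWh = 45 kWh
Runtime = 5 h/day × 30 days = 150 h
Power = 45 kWh ÷ 150 h = 0.3 kW = 300 W

300 W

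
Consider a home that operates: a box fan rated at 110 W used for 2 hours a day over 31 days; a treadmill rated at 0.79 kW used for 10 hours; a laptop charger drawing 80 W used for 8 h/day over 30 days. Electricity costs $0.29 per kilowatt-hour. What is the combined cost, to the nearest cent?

$9.84

box fan: Runtime = 2 h/day × 31 days = 62 h
box fan: 0.11 kW × 62 h = 6.82 kWh
treadmill: 0.79 kW × 10 h = 7.9 kWh
laptop charger: Runtime = 8 h/day × 30 days = 240 h
laptop charger: 0.08 kW × 240 h = 19.2 kWh
Total energy = 33.92 kWh
Cost = 33.92 × $0.29 = $9.84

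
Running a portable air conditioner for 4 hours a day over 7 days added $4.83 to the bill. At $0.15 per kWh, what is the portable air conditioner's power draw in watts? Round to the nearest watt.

Energy = $4.83 ÷ $0.15/kWh = 32.2 kWh
Runtime = 4 h/day × 7 days = 28 h
Power = 32.2 kWh ÷ 28 h = 1.15 kW = 1150 W

1150 W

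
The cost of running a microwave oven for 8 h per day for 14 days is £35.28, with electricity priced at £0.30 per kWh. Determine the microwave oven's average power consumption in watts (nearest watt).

Energy = £35.28 ÷ £0.30/kWh = 117.6 kWh
Runtime = 8 h/day × 14 days = 112 h
Power = 117.6 kWh ÷ 112 h = 1.05 kW = 1050 W

1050 W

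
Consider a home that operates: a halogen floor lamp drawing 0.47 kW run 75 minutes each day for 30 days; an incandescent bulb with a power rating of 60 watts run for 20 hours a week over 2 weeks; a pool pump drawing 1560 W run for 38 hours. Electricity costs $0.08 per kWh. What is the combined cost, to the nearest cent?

$6.34

halogen floor lamp: Runtime = 75 min × 30 = 2250 min = 37.5 h
halogen floor lamp: 0.47 kW × 37.5 h = 17.625 kWh
incandescent bulb: Runtime = 20 h/week × 2 weeks = 40 h
incandescent bulb: 0.06 kW × 40 h = 2.4 kWh
pool pump: 1.56 kW × 38 h = 59.28 kWh
Total energy = 79.305 kWh
Cost = 79.305 × $0.08 = $6.34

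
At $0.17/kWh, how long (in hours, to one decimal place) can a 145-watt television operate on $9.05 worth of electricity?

Energy available = $9.05 ÷ $0.17/kWh = 53.2353 kWh
Hours = 53.2353 kWh ÷ 0.145 kW = 367.1 h

367.1 h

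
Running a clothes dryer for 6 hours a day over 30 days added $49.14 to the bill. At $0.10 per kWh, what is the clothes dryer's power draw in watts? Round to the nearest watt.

Energy = $49.14 ÷ $0.10/kWh = 491.4 kWh
Runtime = 6 h/day × 30 days = 180 h
Power = 491.4 kWh ÷ 180 h = 2.73 kW = 2730 W

2730 W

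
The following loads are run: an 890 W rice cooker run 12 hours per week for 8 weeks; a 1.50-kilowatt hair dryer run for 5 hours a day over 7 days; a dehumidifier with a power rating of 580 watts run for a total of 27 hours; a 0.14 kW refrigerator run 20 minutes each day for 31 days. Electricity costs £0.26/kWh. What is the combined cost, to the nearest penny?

rice cooker: Runtime = 12 h/week × 8 weeks = 96 h
rice cooker: 0.89 kW × 96 h = 85.44 kWh
hair dryer: Runtime = 5 h/day × 7 days = 35 h
hair dryer: 1.5 kW × 35 h = 52.5 kWh
dehumidifier: 0.58 kW × 27 h = 15.66 kWh
refrigerator: Runtime = 20 min × 31 = 620 min = 10.333333… h
refrigerator: 0.14 kW × 10.333333… h = 1.446666… kWh
Total energy = 155.046666… kWh
Cost = 155.046666… × £0.26 = £40.31

£40.31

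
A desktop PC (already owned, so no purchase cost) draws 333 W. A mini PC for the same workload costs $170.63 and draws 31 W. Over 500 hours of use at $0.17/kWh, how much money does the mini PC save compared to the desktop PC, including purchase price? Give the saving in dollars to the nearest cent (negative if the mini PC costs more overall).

-$144.96

desktop PC: $0.00 + (333/1000) kW × 500 h × $0.17 = $0.00 + $28.305 = $28.305
mini PC: $170.63 + (31/1000) kW × 500 h × $0.17 = $170.63 + $2.635 = $173.265
Saving = $28.305 − $173.265 = −$144.96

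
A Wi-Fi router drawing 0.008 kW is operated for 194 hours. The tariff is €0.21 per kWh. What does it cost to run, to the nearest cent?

Energy = 0.008 kW × 194 h = 1.552 kWh
Cost = 1.552 kWh × €0.21/kWh = €0.33

€0.33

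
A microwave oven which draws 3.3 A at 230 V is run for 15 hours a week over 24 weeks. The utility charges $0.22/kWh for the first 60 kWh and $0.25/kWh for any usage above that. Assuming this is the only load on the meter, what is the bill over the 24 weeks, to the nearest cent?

Power = 3.3 A × 230 V = 759 W = 0.759 kW
Runtime = 15 h/week × 24 weeks = 360 h
Energy = 0.759 kW × 360 h = 273.24 kWh
Tier 1 (0–60 kWh): 60 × $0.22 = $13.2
Above 60 kWh: 213.24 × $0.25 = $53.31
Bill = $66.51

$66.51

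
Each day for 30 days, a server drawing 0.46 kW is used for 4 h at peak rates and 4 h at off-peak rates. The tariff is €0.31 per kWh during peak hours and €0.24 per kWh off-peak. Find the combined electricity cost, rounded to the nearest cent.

€30.36

Peak energy = 0.46 kW × 4 h × 30 = 55.2 kWh
Off-peak energy = 0.46 kW × 4 h × 30 = 55.2 kWh
Cost = 55.2 × €0.31 + 55.2 × €0.24 = €17.112 + €13.248 = €30.36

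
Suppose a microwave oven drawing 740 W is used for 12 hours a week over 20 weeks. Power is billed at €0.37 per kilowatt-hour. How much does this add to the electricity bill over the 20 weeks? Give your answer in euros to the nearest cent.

€65.71

Runtime = 12 h/week × 20 weeks = 240 h
Energy = 0.74 kW × 240 h = 177.6 kWh
Cost = 177.6 kWh × €0.37/kWh = €65.71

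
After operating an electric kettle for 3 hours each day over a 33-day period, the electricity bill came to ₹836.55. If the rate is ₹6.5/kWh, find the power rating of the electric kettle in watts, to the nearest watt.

Energy = ₹836.55 ÷ ₹6.5/kWh = 128.7 kWh
Runtime = 3 h/day × 33 days = 99 h
Power = 128.7 kWh ÷ 99 h = 1.3 kW = 1300 W

1300 W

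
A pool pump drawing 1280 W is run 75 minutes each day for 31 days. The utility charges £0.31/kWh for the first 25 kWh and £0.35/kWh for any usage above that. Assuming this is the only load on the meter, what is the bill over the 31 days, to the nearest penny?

Runtime = 75 min × 31 = 2325 min = 38.75 h
Energy = 1.28 kW × 38.75 h = 49.6 kWh
Tier 1 (0–25 kWh): 25 × £0.31 = £7.75
Above 25 kWh: 24.6 × £0.35 = £8.61
Bill = £16.36

£16.36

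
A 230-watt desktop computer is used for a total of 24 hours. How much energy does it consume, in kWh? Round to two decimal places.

Energy = 0.23 kW × 24 h = 5.52 kWh

5.52 kWh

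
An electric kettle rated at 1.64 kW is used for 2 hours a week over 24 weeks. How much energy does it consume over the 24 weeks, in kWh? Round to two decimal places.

78.72 kWh

Runtime = 2 h/week × 24 weeks = 48 h
Energy = 1.64 kW × 48 h = 78.72 kWh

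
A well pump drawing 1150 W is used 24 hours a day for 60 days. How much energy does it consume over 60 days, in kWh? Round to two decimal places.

1656.00 kWh

Runtime = 24 h × 60 = 1440 h
Energy = 1.15 kW × 1440 h = 1656 kWh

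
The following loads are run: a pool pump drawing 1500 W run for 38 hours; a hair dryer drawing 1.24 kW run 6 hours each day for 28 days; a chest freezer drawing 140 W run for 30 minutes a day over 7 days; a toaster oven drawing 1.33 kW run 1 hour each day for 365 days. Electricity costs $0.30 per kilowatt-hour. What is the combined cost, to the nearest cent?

$225.38

pool pump: 1.5 kW × 38 h = 57 kWh
hair dryer: Runtime = 6 h/day × 28 days = 168 h
hair dryer: 1.24 kW × 168 h = 208.32 kWh
chest freezer: Runtime = 30 min × 7 = 210 min = 3.5 h
chest freezer: 0.14 kW × 3.5 h = 0.49 kWh
toaster oven: Runtime = 1 h/day × 365 days = 365 h
toaster oven: 1.33 kW × 365 h = 485.45 kWh
Total energy = 751.26 kWh
Cost = 751.26 × $0.30 = $225.38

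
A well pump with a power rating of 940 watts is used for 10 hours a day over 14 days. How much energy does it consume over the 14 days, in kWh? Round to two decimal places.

131.60 kWh

Runtime = 10 h/day × 14 days = 140 h
Energy = 0.94 kW × 140 h = 131.6 kWh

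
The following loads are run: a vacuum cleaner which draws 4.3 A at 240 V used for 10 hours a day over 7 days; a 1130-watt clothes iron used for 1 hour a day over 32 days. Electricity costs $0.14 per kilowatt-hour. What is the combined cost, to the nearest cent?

vacuum cleaner: Power = 4.3 A × 240 V = 1032 W = 1.032 kW
vacuum cleaner: Runtime = 10 h/day × 7 days = 70 h
vacuum cleaner: 1.032 kW × 70 h = 72.24 kWh
clothes iron: Runtime = 1 h/day × 32 days = 32 h
clothes iron: 1.13 kW × 32 h = 36.16 kWh
Total energy = 108.4 kWh
Cost = 108.4 × $0.14 = $15.18

$15.18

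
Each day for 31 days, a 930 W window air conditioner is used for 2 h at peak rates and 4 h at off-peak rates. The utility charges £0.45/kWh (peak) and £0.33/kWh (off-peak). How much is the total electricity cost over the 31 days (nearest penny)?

Peak energy = 0.93 kW × 2 h × 31 = 57.66 kWh
Off-peak energy = 0.93 kW × 4 h × 31 = 115.32 kWh
Cost = 57.66 × £0.45 + 115.32 × £0.33 = £25.947 + £38.0556 = £64.00

£64.00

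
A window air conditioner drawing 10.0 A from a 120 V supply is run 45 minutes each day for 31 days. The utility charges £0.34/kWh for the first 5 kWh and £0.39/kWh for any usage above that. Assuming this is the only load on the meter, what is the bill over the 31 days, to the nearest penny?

£10.63

Power = 10.0 A × 120 V = 1200 W = 1.2 kW
Runtime = 45 min × 31 = 1395 min = 23.25 h
Energy = 1.2 kW × 23.25 h = 27.9 kWh
Tier 1 (0–5 kWh): 5 × £0.34 = £1.7
Above 5 kWh: 22.9 × £0.39 = £8.931
Bill = £10.63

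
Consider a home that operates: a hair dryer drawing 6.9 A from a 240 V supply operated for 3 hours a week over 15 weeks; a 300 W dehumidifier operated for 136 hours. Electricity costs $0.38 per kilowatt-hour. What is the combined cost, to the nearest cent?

hair dryer: Power = 6.9 A × 240 V = 1656 W = 1.656 kW
hair dryer: Runtime = 3 h/week × 15 weeks = 45 h
hair dryer: 1.656 kW × 45 h = 74.52 kWh
dehumidifier: 0.3 kW × 136 h = 40.8 kWh
Total energy = 115.32 kWh
Cost = 115.32 × $0.38 = $43.82

$43.82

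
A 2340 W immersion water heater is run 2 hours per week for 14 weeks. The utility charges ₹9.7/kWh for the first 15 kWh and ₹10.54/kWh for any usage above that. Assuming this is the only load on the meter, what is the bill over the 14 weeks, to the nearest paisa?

Runtime = 2 h/week × 14 weeks = 28 h
Energy = 2.34 kW × 28 h = 65.52 kWh
Tier 1 (0–15 kWh): 15 × ₹9.7 = ₹145.5
Above 15 kWh: 50.52 × ₹10.54 = ₹532.4808
Bill = ₹677.98

₹677.98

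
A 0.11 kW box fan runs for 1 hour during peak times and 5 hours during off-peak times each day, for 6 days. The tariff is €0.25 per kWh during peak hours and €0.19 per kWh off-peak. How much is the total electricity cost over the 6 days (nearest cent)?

€0.79

Peak energy = 0.11 kW × 1 h × 6 = 0.66 kWh
Off-peak energy = 0.11 kW × 5 h × 6 = 3.3 kWh
Cost = 0.66 × €0.25 + 3.3 × €0.19 = €0.165 + €0.627 = €0.79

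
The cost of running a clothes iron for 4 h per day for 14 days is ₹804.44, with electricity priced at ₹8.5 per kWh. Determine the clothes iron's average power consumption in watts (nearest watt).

Energy = ₹804.44 ÷ ₹8.5/kWh = 94.64 kWh
Runtime = 4 h/day × 14 days = 56 h
Power = 94.64 kWh ÷ 56 h = 1.69 kW = 1690 W

1690 W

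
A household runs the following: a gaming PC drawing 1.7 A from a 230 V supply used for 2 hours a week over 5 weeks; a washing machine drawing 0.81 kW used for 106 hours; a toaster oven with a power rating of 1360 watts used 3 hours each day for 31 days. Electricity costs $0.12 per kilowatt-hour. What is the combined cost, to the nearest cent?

$25.95

gaming PC: Power = 1.7 A × 230 V = 391 W = 0.391 kW
gaming PC: Runtime = 2 h/week × 5 weeks = 10 h
gaming PC: 0.391 kW × 10 h = 3.91 kWh
washing machine: 0.81 kW × 106 h = 85.86 kWh
toaster oven: Runtime = 3 h/day × 31 days = 93 h
toaster oven: 1.36 kW × 93 h = 126.48 kWh
Total energy = 216.25 kWh
Cost = 216.25 × $0.12 = $25.95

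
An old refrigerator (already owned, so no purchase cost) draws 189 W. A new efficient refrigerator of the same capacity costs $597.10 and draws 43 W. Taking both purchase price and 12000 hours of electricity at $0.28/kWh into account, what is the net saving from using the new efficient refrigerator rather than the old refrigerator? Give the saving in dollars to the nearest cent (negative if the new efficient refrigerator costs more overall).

-$106.54

old refrigerator: $0.00 + (189/1000) kW × 12000 h × $0.28 = $0.00 + $635.04 = $635.04
new efficient refrigerator: $597.10 + (43/1000) kW × 12000 h × $0.28 = $597.10 + $144.48 = $741.58
Saving = $635.04 − $741.58 = −$106.54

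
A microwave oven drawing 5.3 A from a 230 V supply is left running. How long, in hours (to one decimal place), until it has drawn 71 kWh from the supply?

Power = 5.3 A × 230 V = 1219 W = 1.219 kW
Hours = 71 kWh ÷ 1.219 kW = 58.2 h

58.2 h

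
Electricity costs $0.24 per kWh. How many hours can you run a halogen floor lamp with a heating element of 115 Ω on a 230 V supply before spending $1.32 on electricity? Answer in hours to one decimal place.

Power = V²/R = 230²/115 = 460 W = 0.46 kW
Energy available = $1.32 ÷ $0.24/kWh = 5.5 kWh
Hours = 5.5 kWh ÷ 0.46 kW = 12.0 h

12.0 h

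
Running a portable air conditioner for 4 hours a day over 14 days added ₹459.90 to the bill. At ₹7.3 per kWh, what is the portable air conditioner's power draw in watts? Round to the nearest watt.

Energy = ₹459.90 ÷ ₹7.3/kWh = 63 kWh
Runtime = 4 h/day × 14 days = 56 h
Power = 63 kWh ÷ 56 h = 1.125 kW = 1125 W

1125 W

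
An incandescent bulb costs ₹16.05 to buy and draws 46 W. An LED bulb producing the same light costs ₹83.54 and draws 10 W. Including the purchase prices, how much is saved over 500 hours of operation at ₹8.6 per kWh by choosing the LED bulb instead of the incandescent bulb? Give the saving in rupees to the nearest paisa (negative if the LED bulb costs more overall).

incandescent bulb: ₹16.05 + (46/1000) kW × 500 h × ₹8.6 = ₹16.05 + ₹197.8 = ₹213.85
LED bulb: ₹83.54 + (10/1000) kW × 500 h × ₹8.6 = ₹83.54 + ₹43 = ₹126.54
Saving = ₹213.85 − ₹126.54 = ₹87.31

₹87.31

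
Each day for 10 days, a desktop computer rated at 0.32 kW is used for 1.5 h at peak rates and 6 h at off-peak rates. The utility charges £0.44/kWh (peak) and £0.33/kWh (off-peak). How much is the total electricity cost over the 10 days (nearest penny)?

Peak energy = 0.32 kW × 1.5 h × 10 = 4.8 kWh
Off-peak energy = 0.32 kW × 6 h × 10 = 19.2 kWh
Cost = 4.8 × £0.44 + 19.2 × £0.33 = £2.112 + £6.336 = £8.45

£8.45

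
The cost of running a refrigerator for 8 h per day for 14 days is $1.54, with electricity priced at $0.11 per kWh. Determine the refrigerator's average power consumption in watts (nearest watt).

125 W

Energy = $1.54 ÷ $0.11/kWh = 14 kWh
Runtime = 8 h/day × 14 days = 112 h
Power = 14 kWh ÷ 112 h = 0.125 kW = 125 W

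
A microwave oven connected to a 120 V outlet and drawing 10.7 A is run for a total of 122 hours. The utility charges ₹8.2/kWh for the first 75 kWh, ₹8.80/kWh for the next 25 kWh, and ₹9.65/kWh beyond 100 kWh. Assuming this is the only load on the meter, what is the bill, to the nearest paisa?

₹1381.65

Power = 10.7 A × 120 V = 1284 W = 1.284 kW
Energy = 1.284 kW × 122 h = 156.648 kWh
Tier 1 (0–75 kWh): 75 × ₹8.2 = ₹615
Tier 2 (75–100 kWh): 25 × ₹8.80 = ₹220
Above 100 kWh: 56.648 × ₹9.65 = ₹546.6532
Bill = ₹1381.65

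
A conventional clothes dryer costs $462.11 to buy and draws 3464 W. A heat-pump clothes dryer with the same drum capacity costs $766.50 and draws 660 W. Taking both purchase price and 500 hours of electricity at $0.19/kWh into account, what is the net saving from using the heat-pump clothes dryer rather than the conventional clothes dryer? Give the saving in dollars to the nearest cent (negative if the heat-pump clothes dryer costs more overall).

-$38.01

conventional clothes dryer: $462.11 + (3464/1000) kW × 500 h × $0.19 = $462.11 + $329.08 = $791.19
heat-pump clothes dryer: $766.50 + (660/1000) kW × 500 h × $0.19 = $766.50 + $62.7 = $829.2
Saving = $791.19 − $829.2 = −$38.01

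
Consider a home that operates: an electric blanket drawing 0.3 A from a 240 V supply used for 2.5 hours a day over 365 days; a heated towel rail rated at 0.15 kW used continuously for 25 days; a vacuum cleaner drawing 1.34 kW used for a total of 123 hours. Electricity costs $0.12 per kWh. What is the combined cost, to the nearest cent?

$38.46

electric blanket: Power = 0.3 A × 240 V = 72 W = 0.072 kW
electric blanket: Runtime = 2.5 h/day × 365 days = 912.5 h
electric blanket: 0.072 kW × 912.5 h = 65.7 kWh
heated towel rail: Runtime = 24 h × 25 = 600 h
heated towel rail: 0.15 kW × 600 h = 90 kWh
vacuum cleaner: 1.34 kW × 123 h = 164.82 kWh
Total energy = 320.52 kWh
Cost = 320.52 × $0.12 = $38.46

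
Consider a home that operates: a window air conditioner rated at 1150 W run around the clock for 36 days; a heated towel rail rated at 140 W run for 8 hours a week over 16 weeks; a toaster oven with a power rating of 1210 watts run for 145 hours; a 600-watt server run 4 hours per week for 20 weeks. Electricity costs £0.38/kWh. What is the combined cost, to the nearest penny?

window air conditioner: Runtime = 24 h × 36 = 864 h
window air conditioner: 1.15 kW × 864 h = 993.6 kWh
heated towel rail: Runtime = 8 h/week × 16 weeks = 128 h
heated towel rail: 0.14 kW × 128 h = 17.92 kWh
toaster oven: 1.21 kW × 145 h = 175.45 kWh
server: Runtime = 4 h/week × 20 weeks = 80 h
server: 0.6 kW × 80 h = 48 kWh
Total energy = 1234.97 kWh
Cost = 1234.97 × £0.38 = £469.29

£469.29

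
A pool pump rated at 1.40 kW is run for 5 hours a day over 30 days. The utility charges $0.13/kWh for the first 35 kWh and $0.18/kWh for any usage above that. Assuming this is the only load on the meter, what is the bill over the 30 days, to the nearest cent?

Runtime = 5 h/day × 30 days = 150 h
Energy = 1.4 kW × 150 h = 210 kWh
Tier 1 (0–35 kWh): 35 × $0.13 = $4.55
Above 35 kWh: 175 × $0.18 = $31.5
Bill = $36.05

$36.05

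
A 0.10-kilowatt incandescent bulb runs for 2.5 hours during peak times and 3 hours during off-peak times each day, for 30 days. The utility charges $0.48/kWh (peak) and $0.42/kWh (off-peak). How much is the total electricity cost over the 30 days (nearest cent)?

Peak energy = 0.1 kW × 2.5 h × 30 = 7.5 kWh
Off-peak energy = 0.1 kW × 3 h × 30 = 9 kWh
Cost = 7.5 × $0.48 + 9 × $0.42 = $3.6 + $3.78 = $7.38

$7.38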